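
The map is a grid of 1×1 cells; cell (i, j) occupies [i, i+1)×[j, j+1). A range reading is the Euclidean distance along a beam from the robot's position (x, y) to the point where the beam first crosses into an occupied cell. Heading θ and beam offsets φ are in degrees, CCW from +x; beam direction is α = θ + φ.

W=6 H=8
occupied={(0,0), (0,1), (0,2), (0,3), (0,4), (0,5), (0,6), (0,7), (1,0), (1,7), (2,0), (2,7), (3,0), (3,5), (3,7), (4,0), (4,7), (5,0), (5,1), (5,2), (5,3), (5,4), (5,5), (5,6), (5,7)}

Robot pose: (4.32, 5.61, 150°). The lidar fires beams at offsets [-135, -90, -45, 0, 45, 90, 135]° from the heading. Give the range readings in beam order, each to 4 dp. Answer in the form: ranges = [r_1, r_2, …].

beam 1: φ=-135°, α=15°
  direction (0.9659, 0.2588); cell (4,5); t to first gridline: x 0.7040, y 1.5068 (then +1.0353 / +3.8637)
    (5,5) via x @ 0.7040  # hit
  → r_1 = 0.7040
beam 2: φ=-90°, α=60°
  direction (0.5000, 0.8660); cell (4,5); t to first gridline: x 1.3600, y 0.4503 (then +2.0000 / +1.1547)
    (4,6) via y @ 0.4503
    (5,6) via x @ 1.3600  # hit
  → r_2 = 1.3600
beam 3: φ=-45°, α=105°
  direction (-0.2588, 0.9659); cell (4,5); t to first gridline: x 1.2364, y 0.4038 (then +3.8637 / +1.0353)
    (4,6) via y @ 0.4038
    (3,6) via x @ 1.2364
    (3,7) via y @ 1.4390  # hit
  → r_3 = 1.4390
beam 4: φ=0°, α=150°
  direction (-0.8660, 0.5000); cell (4,5); t to first gridline: x 0.3695, y 0.7800 (then +1.1547 / +2.0000)
    (3,5) via x @ 0.3695  # hit
  → r_4 = 0.3695
beam 5: φ=45°, α=195°
  direction (-0.9659, -0.2588); cell (4,5); t to first gridline: x 0.3313, y 2.3569 (then +1.0353 / +3.8637)
    (3,5) via x @ 0.3313  # hit
  → r_5 = 0.3313
beam 6: φ=90°, α=240°
  direction (-0.5000, -0.8660); cell (4,5); t to first gridline: x 0.6400, y 0.7044 (then +2.0000 / +1.1547)
    (3,5) via x @ 0.6400  # hit
  → r_6 = 0.6400
beam 7: φ=135°, α=285°
  direction (0.2588, -0.9659); cell (4,5); t to first gridline: x 2.6273, y 0.6315 (then +3.8637 / +1.0353)
    (4,4) via y @ 0.6315
    (4,3) via y @ 1.6668
    (5,3) via x @ 2.6273  # hit
  → r_7 = 2.6273

ranges = [0.7040, 1.3600, 1.4390, 0.3695, 0.3313, 0.6400, 2.6273]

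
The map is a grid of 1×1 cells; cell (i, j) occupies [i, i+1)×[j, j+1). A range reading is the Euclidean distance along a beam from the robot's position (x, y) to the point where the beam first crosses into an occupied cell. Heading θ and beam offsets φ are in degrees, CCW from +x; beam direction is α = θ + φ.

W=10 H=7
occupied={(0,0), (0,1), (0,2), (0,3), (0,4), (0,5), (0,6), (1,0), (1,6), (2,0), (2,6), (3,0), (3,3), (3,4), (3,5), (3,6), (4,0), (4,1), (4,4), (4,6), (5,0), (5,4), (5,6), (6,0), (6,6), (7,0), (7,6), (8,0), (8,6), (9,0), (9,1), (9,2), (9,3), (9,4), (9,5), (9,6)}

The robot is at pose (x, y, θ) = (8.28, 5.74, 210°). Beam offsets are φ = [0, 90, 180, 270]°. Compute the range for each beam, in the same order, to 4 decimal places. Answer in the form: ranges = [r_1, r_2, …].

beam 1: φ=0°, α=210°
  d=(-0.8660,-0.5000)  start (8,5)  tX=0.3233 tY=1.4800  stride 1/|dx|=1.1547 1/|dy|=2.0000
    cross x-line → (7,5), t=0.3233
    cross x-line → (6,5), t=1.4780
    cross y-line → (6,4), t=1.4800
    cross x-line → (5,4), t=2.6327 (wall)
  → r_1 = 2.6327
beam 2: φ=90°, α=300°
  d=(0.5000,-0.8660)  start (8,5)  tX=1.4400 tY=0.8545  stride 1/|dx|=2.0000 1/|dy|=1.1547
    cross y-line → (8,4), t=0.8545
    cross x-line → (9,4), t=1.4400 (wall)
  → r_2 = 1.4400
beam 3: φ=180°, α=30°
  d=(0.8660,0.5000)  start (8,5)  tX=0.8314 tY=0.5200  stride 1/|dx|=1.1547 1/|dy|=2.0000
    cross y-line → (8,6), t=0.5200 (wall)
  → r_3 = 0.5200
beam 4: φ=270°, α=120°
  d=(-0.5000,0.8660)  start (8,5)  tX=0.5600 tY=0.3002  stride 1/|dx|=2.0000 1/|dy|=1.1547
    cross y-line → (8,6), t=0.3002 (wall)
  → r_4 = 0.3002

ranges = [2.6327, 1.4400, 0.5200, 0.3002]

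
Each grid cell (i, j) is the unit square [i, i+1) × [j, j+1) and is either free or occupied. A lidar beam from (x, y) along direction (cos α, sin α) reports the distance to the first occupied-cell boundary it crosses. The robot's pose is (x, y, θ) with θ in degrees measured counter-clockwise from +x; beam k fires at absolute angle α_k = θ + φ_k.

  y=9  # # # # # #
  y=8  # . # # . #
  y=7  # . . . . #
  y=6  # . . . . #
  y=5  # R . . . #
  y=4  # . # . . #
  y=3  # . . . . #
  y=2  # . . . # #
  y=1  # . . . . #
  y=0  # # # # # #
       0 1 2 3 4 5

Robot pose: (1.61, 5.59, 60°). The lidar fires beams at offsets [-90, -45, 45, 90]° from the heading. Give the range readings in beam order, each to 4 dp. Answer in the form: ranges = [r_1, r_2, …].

ranges = [1.1800, 3.5096, 2.3569, 0.7044]

beam 1: φ=-90°, α=330°
  direction (0.8660, -0.5000); cell (1,5); t to first gridline: x 0.4503, y 1.1800 (then +1.1547 / +2.0000)
    (2,5) via x @ 0.4503
    (2,4) via y @ 1.1800  # hit
  → r_1 = 1.1800
beam 2: φ=-45°, α=15°
  direction (0.9659, 0.2588); cell (1,5); t to first gridline: x 0.4038, y 1.5841 (then +1.0353 / +3.8637)
    (2,5) via x @ 0.4038
    (3,5) via x @ 1.4390
    (3,6) via y @ 1.5841
    (4,6) via x @ 2.4743
    (5,6) via x @ 3.5096  # hit
  → r_2 = 3.5096
beam 3: φ=45°, α=105°
  direction (-0.2588, 0.9659); cell (1,5); t to first gridline: x 2.3569, y 0.4245 (then +3.8637 / +1.0353)
    (1,6) via y @ 0.4245
    (1,7) via y @ 1.4597
    (0,7) via x @ 2.3569  # hit
  → r_3 = 2.3569
beam 4: φ=90°, α=150°
  direction (-0.8660, 0.5000); cell (1,5); t to first gridline: x 0.7044, y 0.8200 (then +1.1547 / +2.0000)
    (0,5) via x @ 0.7044  # hit
  → r_4 = 0.7044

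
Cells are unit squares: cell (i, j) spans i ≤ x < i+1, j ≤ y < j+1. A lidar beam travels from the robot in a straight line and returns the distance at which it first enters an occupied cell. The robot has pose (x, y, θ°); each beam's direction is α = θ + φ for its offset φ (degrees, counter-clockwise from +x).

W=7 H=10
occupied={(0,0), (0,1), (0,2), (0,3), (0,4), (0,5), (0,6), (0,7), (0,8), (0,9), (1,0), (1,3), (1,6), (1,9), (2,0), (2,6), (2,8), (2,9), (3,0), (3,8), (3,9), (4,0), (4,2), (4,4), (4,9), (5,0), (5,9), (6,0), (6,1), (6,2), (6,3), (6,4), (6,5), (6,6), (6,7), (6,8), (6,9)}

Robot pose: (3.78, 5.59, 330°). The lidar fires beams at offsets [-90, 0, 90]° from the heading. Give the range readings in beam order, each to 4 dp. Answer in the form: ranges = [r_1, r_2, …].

ranges = [5.3001, 1.1800, 3.9375]

beam 1: φ=-90°, α=240°
  dir = (cos 240°, sin 240°) = (-0.5000, -0.8660); from cell (3,5)
  next x-line at t=1.5600, next y-line at t=0.6813; Δt_x=2.0000, Δt_y=1.1547
    y: enter (3,4) at t=0.6813
    x: enter (2,4) at t=1.5600
    y: enter (2,3) at t=1.8360
    y: enter (2,2) at t=2.9907
    x: enter (1,2) at t=3.5600
    y: enter (1,1) at t=4.1454
    y: enter (1,0) at t=5.3001 ← occupied
  → r_1 = 5.3001
beam 2: φ=0°, α=330°
  dir = (cos 330°, sin 330°) = (0.8660, -0.5000); from cell (3,5)
  next x-line at t=0.2540, next y-line at t=1.1800; Δt_x=1.1547, Δt_y=2.0000
    x: enter (4,5) at t=0.2540
    y: enter (4,4) at t=1.1800 ← occupied
  → r_2 = 1.1800
beam 3: φ=90°, α=60°
  dir = (cos 60°, sin 60°) = (0.5000, 0.8660); from cell (3,5)
  next x-line at t=0.4400, next y-line at t=0.4734; Δt_x=2.0000, Δt_y=1.1547
    x: enter (4,5) at t=0.4400
    y: enter (4,6) at t=0.4734
    y: enter (4,7) at t=1.6281
    x: enter (5,7) at t=2.4400
    y: enter (5,8) at t=2.7828
    y: enter (5,9) at t=3.9375 ← occupied
  → r_3 = 3.9375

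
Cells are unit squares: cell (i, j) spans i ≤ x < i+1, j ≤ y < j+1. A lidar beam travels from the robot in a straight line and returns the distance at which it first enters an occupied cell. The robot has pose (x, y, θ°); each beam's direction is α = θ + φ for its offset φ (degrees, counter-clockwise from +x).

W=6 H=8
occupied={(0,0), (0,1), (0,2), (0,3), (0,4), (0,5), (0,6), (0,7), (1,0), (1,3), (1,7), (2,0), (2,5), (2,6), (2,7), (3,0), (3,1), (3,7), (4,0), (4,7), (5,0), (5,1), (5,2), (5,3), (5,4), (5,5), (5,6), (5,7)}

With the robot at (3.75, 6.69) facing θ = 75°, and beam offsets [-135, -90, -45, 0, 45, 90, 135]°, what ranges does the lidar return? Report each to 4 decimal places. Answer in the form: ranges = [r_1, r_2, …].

ranges = [2.5000, 1.2941, 0.6200, 0.3209, 0.3580, 0.7765, 0.8660]

beam 1: φ=-135°, α=300°
  direction (0.5000, -0.8660); cell (3,6); t to first gridline: x 0.5000, y 0.7967 (then +2.0000 / +1.1547)
    (4,6) via x @ 0.5000
    (4,5) via y @ 0.7967
    (4,4) via y @ 1.9514
    (5,4) via x @ 2.5000  # hit
  → r_1 = 2.5000
beam 2: φ=-90°, α=345°
  direction (0.9659, -0.2588); cell (3,6); t to first gridline: x 0.2588, y 2.6660 (then +1.0353 / +3.8637)
    (4,6) via x @ 0.2588
    (5,6) via x @ 1.2941  # hit
  → r_2 = 1.2941
beam 3: φ=-45°, α=30°
  direction (0.8660, 0.5000); cell (3,6); t to first gridline: x 0.2887, y 0.6200 (then +1.1547 / +2.0000)
    (4,6) via x @ 0.2887
    (4,7) via y @ 0.6200  # hit
  → r_3 = 0.6200
beam 4: φ=0°, α=75°
  direction (0.2588, 0.9659); cell (3,6); t to first gridline: x 0.9659, y 0.3209 (then +3.8637 / +1.0353)
    (3,7) via y @ 0.3209  # hit
  → r_4 = 0.3209
beam 5: φ=45°, α=120°
  direction (-0.5000, 0.8660); cell (3,6); t to first gridline: x 1.5000, y 0.3580 (then +2.0000 / +1.1547)
    (3,7) via y @ 0.3580  # hit
  → r_5 = 0.3580
beam 6: φ=90°, α=165°
  direction (-0.9659, 0.2588); cell (3,6); t to first gridline: x 0.7765, y 1.1977 (then +1.0353 / +3.8637)
    (2,6) via x @ 0.7765  # hit
  → r_6 = 0.7765
beam 7: φ=135°, α=210°
  direction (-0.8660, -0.5000); cell (3,6); t to first gridline: x 0.8660, y 1.3800 (then +1.1547 / +2.0000)
    (2,6) via x @ 0.8660  # hit
  → r_7 = 0.8660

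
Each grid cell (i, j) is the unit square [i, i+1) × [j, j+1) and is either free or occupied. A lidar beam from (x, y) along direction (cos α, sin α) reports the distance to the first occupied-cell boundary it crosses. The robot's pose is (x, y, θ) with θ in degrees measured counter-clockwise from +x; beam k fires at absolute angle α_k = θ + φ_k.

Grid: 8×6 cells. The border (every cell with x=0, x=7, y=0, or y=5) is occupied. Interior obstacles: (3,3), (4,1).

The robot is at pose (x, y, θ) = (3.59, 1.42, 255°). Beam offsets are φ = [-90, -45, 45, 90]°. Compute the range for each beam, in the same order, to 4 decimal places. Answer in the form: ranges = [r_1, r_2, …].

ranges = [2.6814, 0.8400, 0.4850, 0.4245]

beam 1: φ=-90°, α=165°
  dir = (cos 165°, sin 165°) = (-0.9659, 0.2588); from cell (3,1)
  next x-line at t=0.6108, next y-line at t=2.2409; Δt_x=1.0353, Δt_y=3.8637
    x: enter (2,1) at t=0.6108
    x: enter (1,1) at t=1.6461
    y: enter (1,2) at t=2.2409
    x: enter (0,2) at t=2.6814 ← occupied
  → r_1 = 2.6814
beam 2: φ=-45°, α=210°
  dir = (cos 210°, sin 210°) = (-0.8660, -0.5000); from cell (3,1)
  next x-line at t=0.6813, next y-line at t=0.8400; Δt_x=1.1547, Δt_y=2.0000
    x: enter (2,1) at t=0.6813
    y: enter (2,0) at t=0.8400 ← occupied
  → r_2 = 0.8400
beam 3: φ=45°, α=300°
  dir = (cos 300°, sin 300°) = (0.5000, -0.8660); from cell (3,1)
  next x-line at t=0.8200, next y-line at t=0.4850; Δt_x=2.0000, Δt_y=1.1547
    y: enter (3,0) at t=0.4850 ← occupied
  → r_3 = 0.4850
beam 4: φ=90°, α=345°
  dir = (cos 345°, sin 345°) = (0.9659, -0.2588); from cell (3,1)
  next x-line at t=0.4245, next y-line at t=1.6228; Δt_x=1.0353, Δt_y=3.8637
    x: enter (4,1) at t=0.4245 ← occupied
  → r_4 = 0.4245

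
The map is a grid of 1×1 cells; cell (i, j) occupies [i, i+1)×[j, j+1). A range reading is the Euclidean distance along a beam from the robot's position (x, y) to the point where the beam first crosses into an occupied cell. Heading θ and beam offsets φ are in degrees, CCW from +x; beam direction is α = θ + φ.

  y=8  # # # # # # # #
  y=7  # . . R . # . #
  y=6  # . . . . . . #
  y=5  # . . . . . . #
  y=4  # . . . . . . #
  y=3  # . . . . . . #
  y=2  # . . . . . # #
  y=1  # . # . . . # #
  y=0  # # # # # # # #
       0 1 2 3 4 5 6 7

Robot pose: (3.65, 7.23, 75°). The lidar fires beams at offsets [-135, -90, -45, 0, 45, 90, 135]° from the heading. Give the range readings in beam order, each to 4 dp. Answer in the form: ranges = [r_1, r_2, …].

beam 1: φ=-135°, α=300°
  cosα=0.5000 sinα=-0.8660 | (3,7) | tMaxX 0.7000 tMaxY 0.2656 | tΔX 2.0000 tΔY 1.1547
    t=0.2656 [y] (3,6)
    t=0.7000 [x] (4,6)
    t=1.4203 [y] (4,5)
    t=2.5750 [y] (4,4)
    t=2.7000 [x] (5,4)
    t=3.7297 [y] (5,3)
    t=4.7000 [x] (6,3)
    t=4.8844 [y] (6,2) — stop
  → r_1 = 4.8844
beam 2: φ=-90°, α=345°
  cosα=0.9659 sinα=-0.2588 | (3,7) | tMaxX 0.3623 tMaxY 0.8887 | tΔX 1.0353 tΔY 3.8637
    t=0.3623 [x] (4,7)
    t=0.8887 [y] (4,6)
    t=1.3976 [x] (5,6)
    t=2.4329 [x] (6,6)
    t=3.4682 [x] (7,6) — stop
  → r_2 = 3.4682
beam 3: φ=-45°, α=30°
  cosα=0.8660 sinα=0.5000 | (3,7) | tMaxX 0.4041 tMaxY 1.5400 | tΔX 1.1547 tΔY 2.0000
    t=0.4041 [x] (4,7)
    t=1.5400 [y] (4,8) — stop
  → r_3 = 1.5400
beam 4: φ=0°, α=75°
  cosα=0.2588 sinα=0.9659 | (3,7) | tMaxX 1.3523 tMaxY 0.7972 | tΔX 3.8637 tΔY 1.0353
    t=0.7972 [y] (3,8) — stop
  → r_4 = 0.7972
beam 5: φ=45°, α=120°
  cosα=-0.5000 sinα=0.8660 | (3,7) | tMaxX 1.3000 tMaxY 0.8891 | tΔX 2.0000 tΔY 1.1547
    t=0.8891 [y] (3,8) — stop
  → r_5 = 0.8891
beam 6: φ=90°, α=165°
  cosα=-0.9659 sinα=0.2588 | (3,7) | tMaxX 0.6729 tMaxY 2.9751 | tΔX 1.0353 tΔY 3.8637
    t=0.6729 [x] (2,7)
    t=1.7082 [x] (1,7)
    t=2.7435 [x] (0,7) — stop
  → r_6 = 2.7435
beam 7: φ=135°, α=210°
  cosα=-0.8660 sinα=-0.5000 | (3,7) | tMaxX 0.7506 tMaxY 0.4600 | tΔX 1.1547 tΔY 2.0000
    t=0.4600 [y] (3,6)
    t=0.7506 [x] (2,6)
    t=1.9053 [x] (1,6)
    t=2.4600 [y] (1,5)
    t=3.0600 [x] (0,5) — stop
  → r_7 = 3.0600

ranges = [4.8844, 3.4682, 1.5400, 0.7972, 0.8891, 2.7435, 3.0600]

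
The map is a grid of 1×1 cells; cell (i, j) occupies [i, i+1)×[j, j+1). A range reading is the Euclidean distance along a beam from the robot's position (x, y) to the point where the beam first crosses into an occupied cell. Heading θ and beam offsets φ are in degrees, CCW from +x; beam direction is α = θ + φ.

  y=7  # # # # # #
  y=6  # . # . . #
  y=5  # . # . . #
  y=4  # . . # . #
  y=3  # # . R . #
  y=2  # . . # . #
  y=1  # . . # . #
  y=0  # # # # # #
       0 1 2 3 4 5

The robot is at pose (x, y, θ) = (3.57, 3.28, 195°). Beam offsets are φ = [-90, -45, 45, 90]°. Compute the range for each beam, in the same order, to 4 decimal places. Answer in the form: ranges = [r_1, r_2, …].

beam 1: φ=-90°, α=105°
  dir = (cos 105°, sin 105°) = (-0.2588, 0.9659); from cell (3,3)
  next x-line at t=2.2023, next y-line at t=0.7454; Δt_x=3.8637, Δt_y=1.0353
    y: enter (3,4) at t=0.7454 ← occupied
  → r_1 = 0.7454
beam 2: φ=-45°, α=150°
  dir = (cos 150°, sin 150°) = (-0.8660, 0.5000); from cell (3,3)
  next x-line at t=0.6582, next y-line at t=1.4400; Δt_x=1.1547, Δt_y=2.0000
    x: enter (2,3) at t=0.6582
    y: enter (2,4) at t=1.4400
    x: enter (1,4) at t=1.8129
    x: enter (0,4) at t=2.9676 ← occupied
  → r_2 = 2.9676
beam 3: φ=45°, α=240°
  dir = (cos 240°, sin 240°) = (-0.5000, -0.8660); from cell (3,3)
  next x-line at t=1.1400, next y-line at t=0.3233; Δt_x=2.0000, Δt_y=1.1547
    y: enter (3,2) at t=0.3233 ← occupied
  → r_3 = 0.3233
beam 4: φ=90°, α=285°
  dir = (cos 285°, sin 285°) = (0.2588, -0.9659); from cell (3,3)
  next x-line at t=1.6614, next y-line at t=0.2899; Δt_x=3.8637, Δt_y=1.0353
    y: enter (3,2) at t=0.2899 ← occupied
  → r_4 = 0.2899

ranges = [0.7454, 2.9676, 0.3233, 0.2899]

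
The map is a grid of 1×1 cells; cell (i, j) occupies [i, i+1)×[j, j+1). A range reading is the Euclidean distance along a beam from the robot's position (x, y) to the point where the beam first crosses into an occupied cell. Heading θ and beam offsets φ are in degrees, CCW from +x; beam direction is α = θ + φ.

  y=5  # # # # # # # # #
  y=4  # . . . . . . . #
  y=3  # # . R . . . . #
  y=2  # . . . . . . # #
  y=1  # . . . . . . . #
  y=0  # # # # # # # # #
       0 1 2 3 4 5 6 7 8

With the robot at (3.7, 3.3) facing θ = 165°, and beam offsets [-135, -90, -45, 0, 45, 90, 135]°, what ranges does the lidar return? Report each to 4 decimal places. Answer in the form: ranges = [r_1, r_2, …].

ranges = [3.4000, 1.7600, 1.9630, 1.7600, 3.1177, 2.3811, 2.6558]

beam 1: φ=-135°, α=30°
  direction (0.8660, 0.5000); cell (3,3); t to first gridline: x 0.3464, y 1.4000 (then +1.1547 / +2.0000)
    (4,3) via x @ 0.3464
    (4,4) via y @ 1.4000
    (5,4) via x @ 1.5011
    (6,4) via x @ 2.6558
    (6,5) via y @ 3.4000  # hit
  → r_1 = 3.4000
beam 2: φ=-90°, α=75°
  direction (0.2588, 0.9659); cell (3,3); t to first gridline: x 1.1591, y 0.7247 (then +3.8637 / +1.0353)
    (3,4) via y @ 0.7247
    (4,4) via x @ 1.1591
    (4,5) via y @ 1.7600  # hit
  → r_2 = 1.7600
beam 3: φ=-45°, α=120°
  direction (-0.5000, 0.8660); cell (3,3); t to first gridline: x 1.4000, y 0.8083 (then +2.0000 / +1.1547)
    (3,4) via y @ 0.8083
    (2,4) via x @ 1.4000
    (2,5) via y @ 1.9630  # hit
  → r_3 = 1.9630
beam 4: φ=0°, α=165°
  direction (-0.9659, 0.2588); cell (3,3); t to first gridline: x 0.7247, y 2.7046 (then +1.0353 / +3.8637)
    (2,3) via x @ 0.7247
    (1,3) via x @ 1.7600  # hit
  → r_4 = 1.7600
beam 5: φ=45°, α=210°
  direction (-0.8660, -0.5000); cell (3,3); t to first gridline: x 0.8083, y 0.6000 (then +1.1547 / +2.0000)
    (3,2) via y @ 0.6000
    (2,2) via x @ 0.8083
    (1,2) via x @ 1.9630
    (1,1) via y @ 2.6000
    (0,1) via x @ 3.1177  # hit
  → r_5 = 3.1177
beam 6: φ=90°, α=255°
  direction (-0.2588, -0.9659); cell (3,3); t to first gridline: x 2.7046, y 0.3106 (then +3.8637 / +1.0353)
    (3,2) via y @ 0.3106
    (3,1) via y @ 1.3459
    (3,0) via y @ 2.3811  # hit
  → r_6 = 2.3811
beam 7: φ=135°, α=300°
  direction (0.5000, -0.8660); cell (3,3); t to first gridline: x 0.6000, y 0.3464 (then +2.0000 / +1.1547)
    (3,2) via y @ 0.3464
    (4,2) via x @ 0.6000
    (4,1) via y @ 1.5011
    (5,1) via x @ 2.6000
    (5,0) via y @ 2.6558  # hit
  → r_7 = 2.6558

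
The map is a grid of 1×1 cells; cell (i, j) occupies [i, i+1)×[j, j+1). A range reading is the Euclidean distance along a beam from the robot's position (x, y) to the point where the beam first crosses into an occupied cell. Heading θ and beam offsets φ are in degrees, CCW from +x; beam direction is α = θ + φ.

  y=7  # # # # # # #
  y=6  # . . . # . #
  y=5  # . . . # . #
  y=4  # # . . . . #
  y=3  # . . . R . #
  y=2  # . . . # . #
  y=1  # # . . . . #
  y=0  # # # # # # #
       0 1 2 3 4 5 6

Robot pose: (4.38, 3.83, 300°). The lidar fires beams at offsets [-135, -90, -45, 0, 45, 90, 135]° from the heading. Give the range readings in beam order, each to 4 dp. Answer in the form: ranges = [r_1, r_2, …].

beam 1: φ=-135°, α=165°
  d=(-0.9659,0.2588)  start (4,3)  tX=0.3934 tY=0.6568  stride 1/|dx|=1.0353 1/|dy|=3.8637
    cross x-line → (3,3), t=0.3934
    cross y-line → (3,4), t=0.6568
    cross x-line → (2,4), t=1.4287
    cross x-line → (1,4), t=2.4640 (wall)
  → r_1 = 2.4640
beam 2: φ=-90°, α=210°
  d=(-0.8660,-0.5000)  start (4,3)  tX=0.4388 tY=1.6600  stride 1/|dx|=1.1547 1/|dy|=2.0000
    cross x-line → (3,3), t=0.4388
    cross x-line → (2,3), t=1.5935
    cross y-line → (2,2), t=1.6600
    cross x-line → (1,2), t=2.7482
    cross y-line → (1,1), t=3.6600 (wall)
  → r_2 = 3.6600
beam 3: φ=-45°, α=255°
  d=(-0.2588,-0.9659)  start (4,3)  tX=1.4682 tY=0.8593  stride 1/|dx|=3.8637 1/|dy|=1.0353
    cross y-line → (4,2), t=0.8593 (wall)
  → r_3 = 0.8593
beam 4: φ=0°, α=300°
  d=(0.5000,-0.8660)  start (4,3)  tX=1.2400 tY=0.9584  stride 1/|dx|=2.0000 1/|dy|=1.1547
    cross y-line → (4,2), t=0.9584 (wall)
  → r_4 = 0.9584
beam 5: φ=45°, α=345°
  d=(0.9659,-0.2588)  start (4,3)  tX=0.6419 tY=3.2069  stride 1/|dx|=1.0353 1/|dy|=3.8637
    cross x-line → (5,3), t=0.6419
    cross x-line → (6,3), t=1.6771 (wall)
  → r_5 = 1.6771
beam 6: φ=90°, α=30°
  d=(0.8660,0.5000)  start (4,3)  tX=0.7159 tY=0.3400  stride 1/|dx|=1.1547 1/|dy|=2.0000
    cross y-line → (4,4), t=0.3400
    cross x-line → (5,4), t=0.7159
    cross x-line → (6,4), t=1.8706 (wall)
  → r_6 = 1.8706
beam 7: φ=135°, α=75°
  d=(0.2588,0.9659)  start (4,3)  tX=2.3955 tY=0.1760  stride 1/|dx|=3.8637 1/|dy|=1.0353
    cross y-line → (4,4), t=0.1760
    cross y-line → (4,5), t=1.2113 (wall)
  → r_7 = 1.2113

ranges = [2.4640, 3.6600, 0.8593, 0.9584, 1.6771, 1.8706, 1.2113]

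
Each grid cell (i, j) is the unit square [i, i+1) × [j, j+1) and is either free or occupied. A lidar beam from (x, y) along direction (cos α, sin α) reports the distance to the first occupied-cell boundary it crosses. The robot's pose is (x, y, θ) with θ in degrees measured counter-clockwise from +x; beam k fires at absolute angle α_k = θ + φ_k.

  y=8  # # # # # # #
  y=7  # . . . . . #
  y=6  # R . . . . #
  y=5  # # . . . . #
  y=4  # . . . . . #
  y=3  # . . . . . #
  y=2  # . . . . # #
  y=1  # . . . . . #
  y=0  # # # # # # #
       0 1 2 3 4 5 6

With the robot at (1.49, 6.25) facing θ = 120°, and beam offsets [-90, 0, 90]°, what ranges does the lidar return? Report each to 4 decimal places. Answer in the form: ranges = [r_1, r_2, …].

ranges = [3.5000, 0.9800, 0.5000]

beam 1: φ=-90°, α=30°
  dir = (cos 30°, sin 30°) = (0.8660, 0.5000); from cell (1,6)
  next x-line at t=0.5889, next y-line at t=1.5000; Δt_x=1.1547, Δt_y=2.0000
    x: enter (2,6) at t=0.5889
    y: enter (2,7) at t=1.5000
    x: enter (3,7) at t=1.7436
    x: enter (4,7) at t=2.8983
    y: enter (4,8) at t=3.5000 ← occupied
  → r_1 = 3.5000
beam 2: φ=0°, α=120°
  dir = (cos 120°, sin 120°) = (-0.5000, 0.8660); from cell (1,6)
  next x-line at t=0.9800, next y-line at t=0.8660; Δt_x=2.0000, Δt_y=1.1547
    y: enter (1,7) at t=0.8660
    x: enter (0,7) at t=0.9800 ← occupied
  → r_2 = 0.9800
beam 3: φ=90°, α=210°
  dir = (cos 210°, sin 210°) = (-0.8660, -0.5000); from cell (1,6)
  next x-line at t=0.5658, next y-line at t=0.5000; Δt_x=1.1547, Δt_y=2.0000
    y: enter (1,5) at t=0.5000 ← occupied
  → r_3 = 0.5000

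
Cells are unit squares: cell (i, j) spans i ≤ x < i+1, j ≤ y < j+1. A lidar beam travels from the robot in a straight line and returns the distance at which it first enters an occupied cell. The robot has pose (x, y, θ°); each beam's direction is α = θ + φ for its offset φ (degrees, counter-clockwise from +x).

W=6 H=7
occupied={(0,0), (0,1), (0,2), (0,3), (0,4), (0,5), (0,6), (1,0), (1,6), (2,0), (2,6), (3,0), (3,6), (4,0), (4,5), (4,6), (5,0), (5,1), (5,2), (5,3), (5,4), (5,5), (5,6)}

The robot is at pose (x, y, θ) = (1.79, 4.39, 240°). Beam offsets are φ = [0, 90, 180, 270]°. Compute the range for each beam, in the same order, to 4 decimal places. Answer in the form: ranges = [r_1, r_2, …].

beam 1: φ=0°, α=240°
  dir = (cos 240°, sin 240°) = (-0.5000, -0.8660); from cell (1,4)
  next x-line at t=1.5800, next y-line at t=0.4503; Δt_x=2.0000, Δt_y=1.1547
    y: enter (1,3) at t=0.4503
    x: enter (0,3) at t=1.5800 ← occupied
  → r_1 = 1.5800
beam 2: φ=90°, α=330°
  dir = (cos 330°, sin 330°) = (0.8660, -0.5000); from cell (1,4)
  next x-line at t=0.2425, next y-line at t=0.7800; Δt_x=1.1547, Δt_y=2.0000
    x: enter (2,4) at t=0.2425
    y: enter (2,3) at t=0.7800
    x: enter (3,3) at t=1.3972
    x: enter (4,3) at t=2.5519
    y: enter (4,2) at t=2.7800
    x: enter (5,2) at t=3.7066 ← occupied
  → r_2 = 3.7066
beam 3: φ=180°, α=60°
  dir = (cos 60°, sin 60°) = (0.5000, 0.8660); from cell (1,4)
  next x-line at t=0.4200, next y-line at t=0.7044; Δt_x=2.0000, Δt_y=1.1547
    x: enter (2,4) at t=0.4200
    y: enter (2,5) at t=0.7044
    y: enter (2,6) at t=1.8591 ← occupied
  → r_3 = 1.8591
beam 4: φ=270°, α=150°
  dir = (cos 150°, sin 150°) = (-0.8660, 0.5000); from cell (1,4)
  next x-line at t=0.9122, next y-line at t=1.2200; Δt_x=1.1547, Δt_y=2.0000
    x: enter (0,4) at t=0.9122 ← occupied
  → r_4 = 0.9122

ranges = [1.5800, 3.7066, 1.8591, 0.9122]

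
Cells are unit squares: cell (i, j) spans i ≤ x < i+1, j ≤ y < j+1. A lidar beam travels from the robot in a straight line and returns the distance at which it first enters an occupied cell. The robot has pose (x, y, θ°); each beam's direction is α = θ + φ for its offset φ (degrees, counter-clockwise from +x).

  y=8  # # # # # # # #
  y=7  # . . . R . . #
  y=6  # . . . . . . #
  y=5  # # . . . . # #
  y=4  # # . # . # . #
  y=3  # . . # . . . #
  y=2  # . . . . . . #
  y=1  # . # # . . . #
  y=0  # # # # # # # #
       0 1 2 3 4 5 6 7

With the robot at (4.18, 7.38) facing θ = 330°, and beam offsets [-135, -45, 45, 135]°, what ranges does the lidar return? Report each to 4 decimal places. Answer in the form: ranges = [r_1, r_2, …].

ranges = [3.2922, 3.1682, 2.3955, 0.6419]

beam 1: φ=-135°, α=195°
  cosα=-0.9659 sinα=-0.2588 | (4,7) | tMaxX 0.1863 tMaxY 1.4682 | tΔX 1.0353 tΔY 3.8637
    t=0.1863 [x] (3,7)
    t=1.2216 [x] (2,7)
    t=1.4682 [y] (2,6)
    t=2.2569 [x] (1,6)
    t=3.2922 [x] (0,6) — stop
  → r_1 = 3.2922
beam 2: φ=-45°, α=285°
  cosα=0.2588 sinα=-0.9659 | (4,7) | tMaxX 3.1682 tMaxY 0.3934 | tΔX 3.8637 tΔY 1.0353
    t=0.3934 [y] (4,6)
    t=1.4287 [y] (4,5)
    t=2.4640 [y] (4,4)
    t=3.1682 [x] (5,4) — stop
  → r_2 = 3.1682
beam 3: φ=45°, α=15°
  cosα=0.9659 sinα=0.2588 | (4,7) | tMaxX 0.8489 tMaxY 2.3955 | tΔX 1.0353 tΔY 3.8637
    t=0.8489 [x] (5,7)
    t=1.8842 [x] (6,7)
    t=2.3955 [y] (6,8) — stop
  → r_3 = 2.3955
beam 4: φ=135°, α=105°
  cosα=-0.2588 sinα=0.9659 | (4,7) | tMaxX 0.6955 tMaxY 0.6419 | tΔX 3.8637 tΔY 1.0353
    t=0.6419 [y] (4,8) — stop
  → r_4 = 0.6419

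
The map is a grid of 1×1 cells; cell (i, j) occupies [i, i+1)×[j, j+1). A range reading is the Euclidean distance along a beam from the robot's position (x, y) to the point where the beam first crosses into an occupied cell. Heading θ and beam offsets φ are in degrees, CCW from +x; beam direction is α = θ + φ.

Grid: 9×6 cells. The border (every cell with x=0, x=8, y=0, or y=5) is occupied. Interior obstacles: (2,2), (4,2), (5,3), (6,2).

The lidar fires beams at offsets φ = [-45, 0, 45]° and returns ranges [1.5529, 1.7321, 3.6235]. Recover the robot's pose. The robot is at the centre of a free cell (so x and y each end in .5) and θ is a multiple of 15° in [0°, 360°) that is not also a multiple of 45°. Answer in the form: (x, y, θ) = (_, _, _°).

Candidates: 24 free-cell centres × 16 headings = 384 poses. Raycast each; keep the one whose scan matches to 4 dp.
  (6.5, 1.5, 300°): beam 1 = 0.5176 ≠ 1.5529 ✗
  (7.5, 3.5, 195°): beam 1 = 3.0000 ≠ 1.5529 ✗
  (3.5, 3.5, 210°): beam 1 = 2.5882 ≠ 1.5529 ✗
  (2.5, 4.5, 150°): beam 1 = 0.5176 ≠ 1.5529 ✗
  (4.5, 4.5, 345°): beam 1 = 1.0000 ≠ 1.5529 ✗
  …
  (4.5, 3.5, 120°): r_1=1.5529, r_2=1.7321, r_3=3.6235 — all match ✓
No second candidate reproduces the full scan.

(x, y, θ) = (4.5, 3.5, 120°)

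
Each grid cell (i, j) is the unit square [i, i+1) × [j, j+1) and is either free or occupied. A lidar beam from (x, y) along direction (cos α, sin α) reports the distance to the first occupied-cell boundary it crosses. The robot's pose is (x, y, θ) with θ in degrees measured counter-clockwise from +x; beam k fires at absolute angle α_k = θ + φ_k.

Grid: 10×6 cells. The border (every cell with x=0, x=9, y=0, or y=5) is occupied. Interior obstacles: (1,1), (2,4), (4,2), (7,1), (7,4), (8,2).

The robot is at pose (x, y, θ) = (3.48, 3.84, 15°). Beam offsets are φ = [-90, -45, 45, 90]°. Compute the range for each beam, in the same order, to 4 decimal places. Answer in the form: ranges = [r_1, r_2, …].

ranges = [2.9402, 1.6800, 1.3395, 1.2009]

beam 1: φ=-90°, α=285°
  dir = (cos 285°, sin 285°) = (0.2588, -0.9659); from cell (3,3)
  next x-line at t=2.0091, next y-line at t=0.8696; Δt_x=3.8637, Δt_y=1.0353
    y: enter (3,2) at t=0.8696
    y: enter (3,1) at t=1.9049
    x: enter (4,1) at t=2.0091
    y: enter (4,0) at t=2.9402 ← occupied
  → r_1 = 2.9402
beam 2: φ=-45°, α=330°
  dir = (cos 330°, sin 330°) = (0.8660, -0.5000); from cell (3,3)
  next x-line at t=0.6004, next y-line at t=1.6800; Δt_x=1.1547, Δt_y=2.0000
    x: enter (4,3) at t=0.6004
    y: enter (4,2) at t=1.6800 ← occupied
  → r_2 = 1.6800
beam 3: φ=45°, α=60°
  dir = (cos 60°, sin 60°) = (0.5000, 0.8660); from cell (3,3)
  next x-line at t=1.0400, next y-line at t=0.1848; Δt_x=2.0000, Δt_y=1.1547
    y: enter (3,4) at t=0.1848
    x: enter (4,4) at t=1.0400
    y: enter (4,5) at t=1.3395 ← occupied
  → r_3 = 1.3395
beam 4: φ=90°, α=105°
  dir = (cos 105°, sin 105°) = (-0.2588, 0.9659); from cell (3,3)
  next x-line at t=1.8546, next y-line at t=0.1656; Δt_x=3.8637, Δt_y=1.0353
    y: enter (3,4) at t=0.1656
    y: enter (3,5) at t=1.2009 ← occupied
  → r_4 = 1.2009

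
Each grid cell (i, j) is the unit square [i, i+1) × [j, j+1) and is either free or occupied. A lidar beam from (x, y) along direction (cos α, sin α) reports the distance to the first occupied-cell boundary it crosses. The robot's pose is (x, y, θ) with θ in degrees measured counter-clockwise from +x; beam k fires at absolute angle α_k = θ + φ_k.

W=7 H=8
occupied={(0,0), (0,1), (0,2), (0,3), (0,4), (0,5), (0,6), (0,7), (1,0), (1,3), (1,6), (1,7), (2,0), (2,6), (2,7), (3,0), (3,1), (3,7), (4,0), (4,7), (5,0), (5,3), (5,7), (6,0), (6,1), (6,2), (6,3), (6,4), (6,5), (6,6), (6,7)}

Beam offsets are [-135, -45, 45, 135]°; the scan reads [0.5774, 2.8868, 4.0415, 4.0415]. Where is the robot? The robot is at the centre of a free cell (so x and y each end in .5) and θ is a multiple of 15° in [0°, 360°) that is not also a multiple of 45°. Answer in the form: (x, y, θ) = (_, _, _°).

(x, y, θ) = (2.5, 3.5, 285°)

Candidates: 25 free-cell centres × 16 headings = 400 poses. Raycast each; keep the one whose scan matches to 4 dp.
  (3.5, 2.5, 255°): beam 1 = 4.0415 ≠ 0.5774 ✗
  (3.5, 6.5, 285°): beam 2 = 3.0000 ≠ 2.8868 ✗
  (2.5, 2.5, 60°): beam 1 = 1.5529 ≠ 0.5774 ✗
  (1.5, 4.5, 300°): beam 1 = 0.5176 ≠ 0.5774 ✗
  (2.5, 4.5, 285°): beam 1 = 1.7321 ≠ 0.5774 ✗
  …
  (2.5, 3.5, 285°): r_1=0.5774, r_2=2.8868, r_3=4.0415, r_4=4.0415 — all match ✓
No second candidate reproduces the full scan.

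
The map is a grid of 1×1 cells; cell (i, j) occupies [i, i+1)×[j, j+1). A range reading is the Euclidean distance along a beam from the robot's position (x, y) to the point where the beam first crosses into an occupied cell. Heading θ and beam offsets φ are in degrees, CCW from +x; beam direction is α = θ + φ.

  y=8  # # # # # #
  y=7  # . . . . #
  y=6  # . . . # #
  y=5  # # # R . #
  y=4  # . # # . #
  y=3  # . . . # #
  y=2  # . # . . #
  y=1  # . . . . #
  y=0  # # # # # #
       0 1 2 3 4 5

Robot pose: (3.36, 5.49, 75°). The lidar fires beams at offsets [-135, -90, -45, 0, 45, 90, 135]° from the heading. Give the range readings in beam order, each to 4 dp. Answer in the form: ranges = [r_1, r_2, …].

beam 1: φ=-135°, α=300°
  d=(0.5000,-0.8660)  start (3,5)  tX=1.2800 tY=0.5658  stride 1/|dx|=2.0000 1/|dy|=1.1547
    cross y-line → (3,4), t=0.5658 (wall)
  → r_1 = 0.5658
beam 2: φ=-90°, α=345°
  d=(0.9659,-0.2588)  start (3,5)  tX=0.6626 tY=1.8932  stride 1/|dx|=1.0353 1/|dy|=3.8637
    cross x-line → (4,5), t=0.6626
    cross x-line → (5,5), t=1.6979 (wall)
  → r_2 = 1.6979
beam 3: φ=-45°, α=30°
  d=(0.8660,0.5000)  start (3,5)  tX=0.7390 tY=1.0200  stride 1/|dx|=1.1547 1/|dy|=2.0000
    cross x-line → (4,5), t=0.7390
    cross y-line → (4,6), t=1.0200 (wall)
  → r_3 = 1.0200
beam 4: φ=0°, α=75°
  d=(0.2588,0.9659)  start (3,5)  tX=2.4728 tY=0.5280  stride 1/|dx|=3.8637 1/|dy|=1.0353
    cross y-line → (3,6), t=0.5280
    cross y-line → (3,7), t=1.5633
    cross x-line → (4,7), t=2.4728
    cross y-line → (4,8), t=2.5985 (wall)
  → r_4 = 2.5985
beam 5: φ=45°, α=120°
  d=(-0.5000,0.8660)  start (3,5)  tX=0.7200 tY=0.5889  stride 1/|dx|=2.0000 1/|dy|=1.1547
    cross y-line → (3,6), t=0.5889
    cross x-line → (2,6), t=0.7200
    cross y-line → (2,7), t=1.7436
    cross x-line → (1,7), t=2.7200
    cross y-line → (1,8), t=2.8983 (wall)
  → r_5 = 2.8983
beam 6: φ=90°, α=165°
  d=(-0.9659,0.2588)  start (3,5)  tX=0.3727 tY=1.9705  stride 1/|dx|=1.0353 1/|dy|=3.8637
    cross x-line → (2,5), t=0.3727 (wall)
  → r_6 = 0.3727
beam 7: φ=135°, α=210°
  d=(-0.8660,-0.5000)  start (3,5)  tX=0.4157 tY=0.9800  stride 1/|dx|=1.1547 1/|dy|=2.0000
    cross x-line → (2,5), t=0.4157 (wall)
  → r_7 = 0.4157

ranges = [0.5658, 1.6979, 1.0200, 2.5985, 2.8983, 0.3727, 0.4157]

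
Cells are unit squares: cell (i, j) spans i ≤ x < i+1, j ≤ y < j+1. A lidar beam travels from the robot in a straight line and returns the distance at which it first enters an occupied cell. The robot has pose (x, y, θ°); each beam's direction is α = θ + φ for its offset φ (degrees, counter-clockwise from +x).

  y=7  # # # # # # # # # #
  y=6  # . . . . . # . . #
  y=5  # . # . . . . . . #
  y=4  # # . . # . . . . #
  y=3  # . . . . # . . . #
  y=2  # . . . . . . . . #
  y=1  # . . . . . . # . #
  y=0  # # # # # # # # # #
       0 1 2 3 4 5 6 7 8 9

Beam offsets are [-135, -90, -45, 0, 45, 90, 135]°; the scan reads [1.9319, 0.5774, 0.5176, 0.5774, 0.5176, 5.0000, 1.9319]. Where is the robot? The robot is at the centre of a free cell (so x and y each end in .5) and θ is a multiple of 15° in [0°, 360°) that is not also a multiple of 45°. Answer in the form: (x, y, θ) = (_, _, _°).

(x, y, θ) = (6.5, 1.5, 330°)

Enumerate (i+0.5, j+0.5, θ) over the 42 free cells and 16 admissible headings. For each, cast all 7 beams and compare to the given ranges.
  (3.5, 3.5, 30°): beam 1 = 2.5882 ≠ 1.9319 ✗
  (8.5, 6.5, 60°): beam 6 = 1.0000 ≠ 5.0000 ✗
  (3.5, 5.5, 15°): beam 1 = 5.0000 ≠ 1.9319 ✗
  (5.5, 1.5, 300°): beam 1 = 4.6587 ≠ 1.9319 ✗
  …
  (6.5, 1.5, 330°): r_1=1.9319, r_2=0.5774, r_3=0.5176, r_4=0.5774, r_5=0.5176, r_6=5.0000, r_7=1.9319 — all match ✓
Only this pose fits every beam.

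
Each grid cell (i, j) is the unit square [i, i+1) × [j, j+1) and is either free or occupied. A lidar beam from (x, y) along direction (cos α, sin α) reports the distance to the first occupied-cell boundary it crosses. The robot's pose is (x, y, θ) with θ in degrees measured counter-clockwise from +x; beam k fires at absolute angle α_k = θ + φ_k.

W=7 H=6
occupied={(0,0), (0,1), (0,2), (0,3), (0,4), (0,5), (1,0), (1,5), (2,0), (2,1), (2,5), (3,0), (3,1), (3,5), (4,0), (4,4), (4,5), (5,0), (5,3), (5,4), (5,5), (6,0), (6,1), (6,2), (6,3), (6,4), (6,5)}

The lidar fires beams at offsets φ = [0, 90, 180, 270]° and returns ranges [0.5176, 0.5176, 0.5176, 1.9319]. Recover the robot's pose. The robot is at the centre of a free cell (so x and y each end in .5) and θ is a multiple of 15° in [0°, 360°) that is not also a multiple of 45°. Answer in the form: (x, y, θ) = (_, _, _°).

Candidates: 15 free-cell centres × 16 headings = 240 poses. Raycast each; keep the one whose scan matches to 4 dp.
  (5.5, 1.5, 165°): beam 1 = 1.5529 ≠ 0.5176 ✗
  (1.5, 4.5, 150°): beam 1 = 0.5774 ≠ 0.5176 ✗
  (3.5, 3.5, 330°): beam 1 = 2.8868 ≠ 0.5176 ✗
  (1.5, 4.5, 345°): beam 1 = 3.6235 ≠ 0.5176 ✗
  …
  (1.5, 1.5, 195°): r_1=0.5176, r_2=0.5176, r_3=0.5176, r_4=1.9319 — all match ✓
Only this pose fits every beam.

(x, y, θ) = (1.5, 1.5, 195°)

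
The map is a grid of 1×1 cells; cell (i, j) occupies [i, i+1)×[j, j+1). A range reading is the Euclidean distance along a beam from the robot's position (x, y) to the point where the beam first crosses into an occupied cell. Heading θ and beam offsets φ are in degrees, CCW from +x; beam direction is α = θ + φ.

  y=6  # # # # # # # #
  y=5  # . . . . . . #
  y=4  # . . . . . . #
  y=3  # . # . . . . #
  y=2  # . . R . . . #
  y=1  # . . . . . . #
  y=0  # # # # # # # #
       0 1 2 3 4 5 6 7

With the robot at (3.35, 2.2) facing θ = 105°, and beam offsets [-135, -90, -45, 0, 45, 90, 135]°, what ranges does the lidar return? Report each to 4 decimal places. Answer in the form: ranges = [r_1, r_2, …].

beam 1: φ=-135°, α=330°
  dir = (cos 330°, sin 330°) = (0.8660, -0.5000); from cell (3,2)
  next x-line at t=0.7506, next y-line at t=0.4000; Δt_x=1.1547, Δt_y=2.0000
    y: enter (3,1) at t=0.4000
    x: enter (4,1) at t=0.7506
    x: enter (5,1) at t=1.9053
    y: enter (5,0) at t=2.4000 ← occupied
  → r_1 = 2.4000
beam 2: φ=-90°, α=15°
  dir = (cos 15°, sin 15°) = (0.9659, 0.2588); from cell (3,2)
  next x-line at t=0.6729, next y-line at t=3.0910; Δt_x=1.0353, Δt_y=3.8637
    x: enter (4,2) at t=0.6729
    x: enter (5,2) at t=1.7082
    x: enter (6,2) at t=2.7435
    y: enter (6,3) at t=3.0910
    x: enter (7,3) at t=3.7788 ← occupied
  → r_2 = 3.7788
beam 3: φ=-45°, α=60°
  dir = (cos 60°, sin 60°) = (0.5000, 0.8660); from cell (3,2)
  next x-line at t=1.3000, next y-line at t=0.9238; Δt_x=2.0000, Δt_y=1.1547
    y: enter (3,3) at t=0.9238
    x: enter (4,3) at t=1.3000
    y: enter (4,4) at t=2.0785
    y: enter (4,5) at t=3.2332
    x: enter (5,5) at t=3.3000
    y: enter (5,6) at t=4.3879 ← occupied
  → r_3 = 4.3879
beam 4: φ=0°, α=105°
  dir = (cos 105°, sin 105°) = (-0.2588, 0.9659); from cell (3,2)
  next x-line at t=1.3523, next y-line at t=0.8282; Δt_x=3.8637, Δt_y=1.0353
    y: enter (3,3) at t=0.8282
    x: enter (2,3) at t=1.3523 ← occupied
  → r_4 = 1.3523
beam 5: φ=45°, α=150°
  dir = (cos 150°, sin 150°) = (-0.8660, 0.5000); from cell (3,2)
  next x-line at t=0.4041, next y-line at t=1.6000; Δt_x=1.1547, Δt_y=2.0000
    x: enter (2,2) at t=0.4041
    x: enter (1,2) at t=1.5588
    y: enter (1,3) at t=1.6000
    x: enter (0,3) at t=2.7135 ← occupied
  → r_5 = 2.7135
beam 6: φ=90°, α=195°
  dir = (cos 195°, sin 195°) = (-0.9659, -0.2588); from cell (3,2)
  next x-line at t=0.3623, next y-line at t=0.7727; Δt_x=1.0353, Δt_y=3.8637
    x: enter (2,2) at t=0.3623
    y: enter (2,1) at t=0.7727
    x: enter (1,1) at t=1.3976
    x: enter (0,1) at t=2.4329 ← occupied
  → r_6 = 2.4329
beam 7: φ=135°, α=240°
  dir = (cos 240°, sin 240°) = (-0.5000, -0.8660); from cell (3,2)
  next x-line at t=0.7000, next y-line at t=0.2309; Δt_x=2.0000, Δt_y=1.1547
    y: enter (3,1) at t=0.2309
    x: enter (2,1) at t=0.7000
    y: enter (2,0) at t=1.3856 ← occupied
  → r_7 = 1.3856

ranges = [2.4000, 3.7788, 4.3879, 1.3523, 2.7135, 2.4329, 1.3856]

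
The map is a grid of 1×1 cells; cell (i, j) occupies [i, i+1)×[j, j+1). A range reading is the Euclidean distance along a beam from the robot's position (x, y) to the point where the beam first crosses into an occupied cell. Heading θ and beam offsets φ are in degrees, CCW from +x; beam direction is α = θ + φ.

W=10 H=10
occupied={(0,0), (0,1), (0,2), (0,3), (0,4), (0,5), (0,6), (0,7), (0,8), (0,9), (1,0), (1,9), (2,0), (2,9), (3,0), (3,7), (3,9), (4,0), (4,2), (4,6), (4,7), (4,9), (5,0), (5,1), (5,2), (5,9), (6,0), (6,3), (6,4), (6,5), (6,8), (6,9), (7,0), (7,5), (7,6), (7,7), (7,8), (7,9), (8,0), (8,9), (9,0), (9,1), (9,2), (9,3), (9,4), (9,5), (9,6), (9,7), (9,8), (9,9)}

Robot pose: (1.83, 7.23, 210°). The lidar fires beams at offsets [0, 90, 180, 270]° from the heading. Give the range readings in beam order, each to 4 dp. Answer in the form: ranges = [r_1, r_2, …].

ranges = [0.9584, 4.8844, 1.3510, 1.6600]

beam 1: φ=0°, α=210°
  dir = (cos 210°, sin 210°) = (-0.8660, -0.5000); from cell (1,7)
  next x-line at t=0.9584, next y-line at t=0.4600; Δt_x=1.1547, Δt_y=2.0000
    y: enter (1,6) at t=0.4600
    x: enter (0,6) at t=0.9584 ← occupied
  → r_1 = 0.9584
beam 2: φ=90°, α=300°
  dir = (cos 300°, sin 300°) = (0.5000, -0.8660); from cell (1,7)
  next x-line at t=0.3400, next y-line at t=0.2656; Δt_x=2.0000, Δt_y=1.1547
    y: enter (1,6) at t=0.2656
    x: enter (2,6) at t=0.3400
    y: enter (2,5) at t=1.4203
    x: enter (3,5) at t=2.3400
    y: enter (3,4) at t=2.5750
    y: enter (3,3) at t=3.7297
    x: enter (4,3) at t=4.3400
    y: enter (4,2) at t=4.8844 ← occupied
  → r_2 = 4.8844
beam 3: φ=180°, α=30°
  dir = (cos 30°, sin 30°) = (0.8660, 0.5000); from cell (1,7)
  next x-line at t=0.1963, next y-line at t=1.5400; Δt_x=1.1547, Δt_y=2.0000
    x: enter (2,7) at t=0.1963
    x: enter (3,7) at t=1.3510 ← occupied
  → r_3 = 1.3510
beam 4: φ=270°, α=120°
  dir = (cos 120°, sin 120°) = (-0.5000, 0.8660); from cell (1,7)
  next x-line at t=1.6600, next y-line at t=0.8891; Δt_x=2.0000, Δt_y=1.1547
    y: enter (1,8) at t=0.8891
    x: enter (0,8) at t=1.6600 ← occupied
  → r_4 = 1.6600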